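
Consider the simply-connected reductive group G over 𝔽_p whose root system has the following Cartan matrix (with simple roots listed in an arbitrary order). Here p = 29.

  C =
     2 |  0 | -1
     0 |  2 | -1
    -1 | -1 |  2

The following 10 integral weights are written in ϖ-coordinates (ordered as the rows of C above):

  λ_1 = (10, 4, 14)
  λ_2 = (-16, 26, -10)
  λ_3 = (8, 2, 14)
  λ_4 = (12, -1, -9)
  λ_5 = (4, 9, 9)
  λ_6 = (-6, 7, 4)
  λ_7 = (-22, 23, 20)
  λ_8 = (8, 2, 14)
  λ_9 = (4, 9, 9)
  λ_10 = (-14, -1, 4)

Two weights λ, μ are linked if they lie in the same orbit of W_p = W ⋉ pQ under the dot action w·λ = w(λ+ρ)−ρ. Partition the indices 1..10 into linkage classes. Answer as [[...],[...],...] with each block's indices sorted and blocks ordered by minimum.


A_3 Cartan matrix, 3 simple roots permuted; ρ=(1,1,1).

Folding the 10 weights λ_j+ρ into Ā_29 (reps in the given 3-coord order):

  [1] (9, 3, 15) · [2] (9, 3, 15) · [3] (9, 3, 15) · [4] (5, 8, 0) · [5] (5, 10, 10) · [6] (5, 8, 0) · [7] (5, 8, 0) · [8] (9, 3, 15) · [9] (5, 10, 10) · [10] (5, 8, 0)

These 10 weights hit 3 W_29-dot-orbits; sizes (4, 4, 2):

[[1, 2, 3, 8], [4, 6, 7, 10], [5, 9]]


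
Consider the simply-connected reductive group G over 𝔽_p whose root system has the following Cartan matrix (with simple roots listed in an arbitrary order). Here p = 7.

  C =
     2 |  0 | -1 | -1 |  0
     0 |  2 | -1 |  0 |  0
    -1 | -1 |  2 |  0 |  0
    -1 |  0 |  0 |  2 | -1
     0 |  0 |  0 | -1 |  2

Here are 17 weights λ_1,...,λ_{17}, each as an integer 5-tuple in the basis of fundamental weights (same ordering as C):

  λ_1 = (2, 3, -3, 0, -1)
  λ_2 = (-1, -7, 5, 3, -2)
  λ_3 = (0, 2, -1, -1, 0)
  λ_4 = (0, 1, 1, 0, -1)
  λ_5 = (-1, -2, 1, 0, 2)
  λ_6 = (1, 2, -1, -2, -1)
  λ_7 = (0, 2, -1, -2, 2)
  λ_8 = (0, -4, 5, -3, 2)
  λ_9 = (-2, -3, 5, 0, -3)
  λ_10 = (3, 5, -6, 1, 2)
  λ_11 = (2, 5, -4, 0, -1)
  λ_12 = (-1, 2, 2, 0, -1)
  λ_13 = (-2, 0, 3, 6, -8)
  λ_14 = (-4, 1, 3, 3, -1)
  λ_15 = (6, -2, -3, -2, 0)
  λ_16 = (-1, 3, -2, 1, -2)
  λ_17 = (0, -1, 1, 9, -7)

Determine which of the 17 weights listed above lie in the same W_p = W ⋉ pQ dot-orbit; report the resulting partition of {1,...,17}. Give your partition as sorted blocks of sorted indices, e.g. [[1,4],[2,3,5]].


Root system A_5: the 5×5 matrix C matches after relabeling.

W_7-reps of the 17 weights in Ā_7 (same 5-coord order as C):

  1: (1, 2, 2, 1, 0) · 2: (0, 3, 0, 1, 2) · 3: (1, 3, 0, 0, 1) · 4: (1, 2, 2, 1, 0) · 5: (0, 1, 1, 1, 3) · 6: (1, 3, 0, 0, 1) · 7: (0, 3, 0, 1, 2) · 8: (1, 2, 2, 1, 0) · 9: (1, 2, 2, 1, 0) · 10: (1, 2, 2, 1, 0) · 11: (0, 3, 3, 1, 0) · 12: (0, 3, 3, 1, 0) · 13: (0, 3, 0, 1, 2) · 14: (3, 2, 1, 1, 0) · 15: (3, 2, 1, 1, 0) · 16: (1, 3, 0, 0, 1) · 17: (3, 2, 1, 1, 0)

The 17 indices split into 6 linkage classes (same alcove rep ⇔ same W_7-dot-orbit):

[[1, 4, 8, 9, 10], [2, 7, 13], [3, 6, 16], [5], [11, 12], [14, 15, 17]]


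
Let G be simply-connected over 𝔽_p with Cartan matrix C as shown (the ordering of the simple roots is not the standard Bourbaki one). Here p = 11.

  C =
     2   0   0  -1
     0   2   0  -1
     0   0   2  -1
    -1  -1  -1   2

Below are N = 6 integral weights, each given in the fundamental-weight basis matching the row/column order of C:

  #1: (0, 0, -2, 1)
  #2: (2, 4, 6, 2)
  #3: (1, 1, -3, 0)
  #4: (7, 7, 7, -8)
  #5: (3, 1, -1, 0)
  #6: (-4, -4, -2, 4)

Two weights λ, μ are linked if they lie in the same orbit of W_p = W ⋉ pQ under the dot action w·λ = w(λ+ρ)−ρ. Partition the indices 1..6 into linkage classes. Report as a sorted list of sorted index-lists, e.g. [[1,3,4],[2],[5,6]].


D_4 Cartan matrix, 4 simple roots permuted; ρ=(1,1,1,1).

Alcove-folded reps (p=11, 6 weights, presented ϖ-order):

  [1] (1, 1, 1, 1);  [2] (4, 2, 0, 1);  [3] (1, 1, 1, 1);  [4] (1, 1, 1, 1);  [5] (4, 2, 0, 1);  [6] (1, 1, 1, 1)

The 6 indices split into 2 linkage classes (same alcove rep ⇔ same W_11-dot-orbit):

[[1, 3, 4, 6], [2, 5]]


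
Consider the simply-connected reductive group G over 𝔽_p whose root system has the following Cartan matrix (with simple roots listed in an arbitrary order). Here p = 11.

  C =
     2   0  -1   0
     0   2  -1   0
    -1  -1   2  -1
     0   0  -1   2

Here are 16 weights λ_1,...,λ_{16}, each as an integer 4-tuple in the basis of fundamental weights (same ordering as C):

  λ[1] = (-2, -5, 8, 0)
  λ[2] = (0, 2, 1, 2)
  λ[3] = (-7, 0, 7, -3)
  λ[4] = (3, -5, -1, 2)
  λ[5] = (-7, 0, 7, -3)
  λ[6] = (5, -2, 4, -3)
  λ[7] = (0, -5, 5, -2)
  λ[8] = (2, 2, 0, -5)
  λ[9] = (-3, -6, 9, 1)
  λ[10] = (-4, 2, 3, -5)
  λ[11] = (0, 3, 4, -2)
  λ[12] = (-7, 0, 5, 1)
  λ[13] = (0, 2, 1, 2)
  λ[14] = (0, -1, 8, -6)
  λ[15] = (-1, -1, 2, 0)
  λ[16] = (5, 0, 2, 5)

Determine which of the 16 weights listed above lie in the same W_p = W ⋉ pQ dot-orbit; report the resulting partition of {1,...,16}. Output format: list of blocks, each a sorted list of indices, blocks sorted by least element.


Root system D_4: the 4×4 matrix C matches after relabeling.

λ_j+ρ reflected into Ā_11 (⟨·,θ^∨⟩≤11); 4-tuples as given:

    1: (1, 4, 1, 1)
    2: (1, 3, 2, 3)
    3: (6, 1, 0, 2)
    4: (0, 0, 3, 1)
    5: (6, 1, 0, 2)
    6: (6, 1, 0, 2)
    7: (1, 4, 1, 1)
    8: (0, 0, 3, 1)
    9: (1, 4, 1, 1)
    10: (0, 0, 3, 1)
    11: (1, 4, 1, 1)
    12: (6, 1, 0, 2)
    13: (1, 3, 2, 3)
    14: (1, 0, 1, 5)
    15: (0, 0, 3, 1)
    16: (1, 4, 1, 1)

These 16 weights hit 5 W_11-dot-orbits; sizes (5, 2, 4, 4, 1):

[[1, 7, 9, 11, 16], [2, 13], [3, 5, 6, 12], [4, 8, 10, 15], [14]]


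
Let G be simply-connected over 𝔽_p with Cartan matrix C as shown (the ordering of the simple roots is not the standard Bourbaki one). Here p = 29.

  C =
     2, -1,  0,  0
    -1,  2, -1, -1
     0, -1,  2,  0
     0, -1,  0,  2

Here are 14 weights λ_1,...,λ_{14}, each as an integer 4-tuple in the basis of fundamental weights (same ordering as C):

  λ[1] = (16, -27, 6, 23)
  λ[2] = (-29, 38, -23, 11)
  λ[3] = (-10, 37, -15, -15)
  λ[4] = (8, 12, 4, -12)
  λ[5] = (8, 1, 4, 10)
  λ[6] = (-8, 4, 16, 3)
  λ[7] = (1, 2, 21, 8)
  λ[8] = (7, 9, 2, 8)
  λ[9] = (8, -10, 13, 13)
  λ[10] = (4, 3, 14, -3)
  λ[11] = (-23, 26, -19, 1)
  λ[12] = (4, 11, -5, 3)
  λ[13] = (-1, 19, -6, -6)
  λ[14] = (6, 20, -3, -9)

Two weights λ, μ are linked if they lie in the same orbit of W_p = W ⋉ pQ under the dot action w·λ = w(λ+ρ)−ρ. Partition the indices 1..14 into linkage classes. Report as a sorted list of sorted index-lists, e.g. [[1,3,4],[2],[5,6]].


Cartan matrix: type D_4 (|W|=192); un-permuting the 4 rows.

Alcove-folded reps (p=29, 14 weights, presented ϖ-order):

    λ_1 → (5, 2, 15, 2)
    λ_2 → (6, 1, 0, 10)
    λ_3 → (0, 9, 5, 5)
    λ_4 → (9, 2, 5, 11)
    λ_5 → (9, 2, 5, 11)
    λ_6 → (5, 2, 15, 2)
    λ_7 → (5, 2, 15, 2)
    λ_8 → (7, 1, 2, 8)
    λ_9 → (0, 9, 5, 5)
    λ_10 → (5, 2, 15, 2)
    λ_11 → (9, 2, 5, 11)
    λ_12 → (5, 8, 4, 4)
    λ_13 → (0, 9, 5, 5)
    λ_14 → (7, 1, 2, 8)

6 distinct reps among the 14 weights ⇒ 6 W_29-linkage classes:

[[1, 6, 7, 10], [2], [3, 9, 13], [4, 5, 11], [8, 14], [12]]


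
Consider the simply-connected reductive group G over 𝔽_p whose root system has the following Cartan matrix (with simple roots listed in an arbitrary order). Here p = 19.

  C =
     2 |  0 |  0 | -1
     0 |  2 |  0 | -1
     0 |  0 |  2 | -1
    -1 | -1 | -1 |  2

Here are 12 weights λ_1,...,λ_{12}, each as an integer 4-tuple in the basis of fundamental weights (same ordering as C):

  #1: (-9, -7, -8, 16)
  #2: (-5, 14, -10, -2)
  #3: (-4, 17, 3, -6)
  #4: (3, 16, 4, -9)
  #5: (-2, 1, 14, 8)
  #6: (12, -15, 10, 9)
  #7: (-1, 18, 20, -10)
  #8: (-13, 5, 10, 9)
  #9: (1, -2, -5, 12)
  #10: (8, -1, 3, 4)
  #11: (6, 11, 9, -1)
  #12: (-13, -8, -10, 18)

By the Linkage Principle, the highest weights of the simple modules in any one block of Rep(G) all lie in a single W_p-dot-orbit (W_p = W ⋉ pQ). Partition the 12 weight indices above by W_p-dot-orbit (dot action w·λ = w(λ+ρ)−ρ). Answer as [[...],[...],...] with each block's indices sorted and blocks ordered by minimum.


C ↔ D_4 under row/col permutation; |W(D_4)| = 192.

Alcove-folded reps (p=19, 12 weights, presented ϖ-order):

    λ_1+ρ ↦ (4, 2, 3, 4)
    λ_2+ρ ↦ (9, 0, 4, 1)
    λ_3+ρ ↦ (4, 9, 3, 1)
    λ_4+ρ ↦ (4, 9, 3, 1)
    λ_5+ρ ↦ (2, 1, 4, 4)
    λ_6+ρ ↦ (2, 1, 4, 4)
    λ_7+ρ ↦ (3, 2, 0, 7)
    λ_8+ρ ↦ (4, 2, 3, 4)
    λ_9+ρ ↦ (2, 1, 4, 4)
    λ_10+ρ ↦ (9, 0, 4, 1)
    λ_11+ρ ↦ (3, 2, 0, 7)
    λ_12+ρ ↦ (3, 2, 0, 7)

5 distinct reps among the 12 weights ⇒ 5 W_19-linkage classes:

[[1, 8], [2, 10], [3, 4], [5, 6, 9], [7, 11, 12]]


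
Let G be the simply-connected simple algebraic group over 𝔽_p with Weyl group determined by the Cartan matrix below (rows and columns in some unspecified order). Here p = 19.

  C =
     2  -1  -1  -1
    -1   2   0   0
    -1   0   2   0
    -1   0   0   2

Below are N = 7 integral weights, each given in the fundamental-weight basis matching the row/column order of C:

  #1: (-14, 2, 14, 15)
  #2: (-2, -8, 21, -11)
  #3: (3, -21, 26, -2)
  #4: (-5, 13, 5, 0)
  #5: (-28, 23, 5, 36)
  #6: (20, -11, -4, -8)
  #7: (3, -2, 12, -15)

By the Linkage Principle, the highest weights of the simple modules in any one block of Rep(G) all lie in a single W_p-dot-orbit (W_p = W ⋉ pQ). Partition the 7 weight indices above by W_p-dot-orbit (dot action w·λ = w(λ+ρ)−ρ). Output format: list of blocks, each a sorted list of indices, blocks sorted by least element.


Dynkin diagram of C (from the 6 off-diagonal −1 entries): D_4.

W_19-reps of the 7 weights in Ā_19 (same 4-coord order as C):

  [1] (1, 10, 2, 3)
  [2] (2, 8, 1, 5)
  [3] (2, 8, 1, 5)
  [4] (1, 10, 2, 3)
  [5] (1, 10, 2, 3)
  [6] (2, 8, 1, 5)
  [7] (1, 10, 2, 3)

Linkage partition of the 7 weights (2 classes, p=19):

[[1, 4, 5, 7], [2, 3, 6]]


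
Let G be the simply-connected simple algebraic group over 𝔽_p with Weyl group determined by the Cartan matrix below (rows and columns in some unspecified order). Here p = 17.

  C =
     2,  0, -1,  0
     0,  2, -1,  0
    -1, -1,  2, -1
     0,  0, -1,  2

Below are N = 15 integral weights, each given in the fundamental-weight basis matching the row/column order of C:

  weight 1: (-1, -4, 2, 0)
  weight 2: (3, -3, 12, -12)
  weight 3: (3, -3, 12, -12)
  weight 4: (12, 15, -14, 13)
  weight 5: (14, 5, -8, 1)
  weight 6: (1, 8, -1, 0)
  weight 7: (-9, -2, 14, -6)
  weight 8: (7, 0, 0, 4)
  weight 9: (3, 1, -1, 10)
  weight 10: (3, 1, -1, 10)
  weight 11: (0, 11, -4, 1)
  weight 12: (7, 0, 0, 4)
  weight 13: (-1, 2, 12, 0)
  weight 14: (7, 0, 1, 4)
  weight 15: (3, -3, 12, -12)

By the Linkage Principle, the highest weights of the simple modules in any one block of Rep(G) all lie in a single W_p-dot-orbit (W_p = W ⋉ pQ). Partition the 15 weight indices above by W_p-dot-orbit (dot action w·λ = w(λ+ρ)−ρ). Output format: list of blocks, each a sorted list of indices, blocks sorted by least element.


Dynkin diagram of C (from the 6 off-diagonal −1 entries): D_4.

Alcove-folded reps (p=17, 15 weights, presented ϖ-order):

    1: (0, 3, 0, 1)
    2: (4, 2, 0, 11)
    3: (4, 2, 0, 11)
    4: (0, 3, 0, 1)
    5: (8, 1, 1, 5)
    6: (2, 9, 0, 1)
    7: (8, 1, 1, 5)
    8: (8, 1, 1, 5)
    9: (4, 2, 0, 11)
    10: (4, 2, 0, 11)
    11: (2, 9, 0, 1)
    12: (8, 1, 1, 5)
    13: (0, 3, 0, 1)
    14: (8, 1, 1, 5)
    15: (4, 2, 0, 11)

Partition of {1..15} into 4 W_17-dot-orbits:

[[1, 4, 13], [2, 3, 9, 10, 15], [5, 7, 8, 12, 14], [6, 11]]


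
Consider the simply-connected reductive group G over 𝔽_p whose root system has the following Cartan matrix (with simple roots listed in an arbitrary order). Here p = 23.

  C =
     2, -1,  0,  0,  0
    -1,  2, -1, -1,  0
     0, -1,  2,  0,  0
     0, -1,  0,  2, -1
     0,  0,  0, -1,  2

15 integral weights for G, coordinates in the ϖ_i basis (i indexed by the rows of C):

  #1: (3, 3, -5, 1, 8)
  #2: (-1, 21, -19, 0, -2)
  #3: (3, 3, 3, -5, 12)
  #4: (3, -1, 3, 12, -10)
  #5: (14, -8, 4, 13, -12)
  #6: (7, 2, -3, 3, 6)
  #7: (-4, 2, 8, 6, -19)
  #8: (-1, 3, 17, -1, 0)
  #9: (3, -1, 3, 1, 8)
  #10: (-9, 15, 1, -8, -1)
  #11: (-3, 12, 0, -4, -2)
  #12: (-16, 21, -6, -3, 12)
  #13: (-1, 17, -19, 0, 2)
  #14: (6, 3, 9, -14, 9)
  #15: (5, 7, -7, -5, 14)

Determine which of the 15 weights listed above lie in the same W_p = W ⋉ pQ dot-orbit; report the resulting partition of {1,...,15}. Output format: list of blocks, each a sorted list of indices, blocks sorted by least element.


Type D_5, rank 5, |W|=1920; reorder rows/cols to standard.

W_23-reps of the 15 weights in Ā_23 (same 5-coord order as C):

  λ_1+ρ ↦ (4, 0, 4, 2, 9) · λ_2+ρ ↦ (0, 0, 18, 1, 3) · λ_3+ρ ↦ (4, 0, 4, 2, 9) · λ_4+ρ ↦ (4, 0, 4, 2, 9) · λ_5+ρ ↦ (8, 1, 2, 0, 7) · λ_6+ρ ↦ (8, 1, 2, 0, 7) · λ_7+ρ ↦ (8, 1, 2, 0, 7) · λ_8+ρ ↦ (0, 0, 18, 1, 3) · λ_9+ρ ↦ (4, 0, 4, 2, 9) · λ_10+ρ ↦ (8, 1, 2, 0, 7) · λ_11+ρ ↦ (2, 7, 1, 1, 3) · λ_12+ρ ↦ (5, 5, 5, 0, 1) · λ_13+ρ ↦ (0, 0, 18, 1, 3) · λ_14+ρ ↦ (2, 7, 1, 1, 3) · λ_15+ρ ↦ (4, 0, 4, 2, 9)

Grouping the 15 weights by Ā_23-representative: 5 linkage classes.

[[1, 3, 4, 9, 15], [2, 8, 13], [5, 6, 7, 10], [11, 14], [12]]


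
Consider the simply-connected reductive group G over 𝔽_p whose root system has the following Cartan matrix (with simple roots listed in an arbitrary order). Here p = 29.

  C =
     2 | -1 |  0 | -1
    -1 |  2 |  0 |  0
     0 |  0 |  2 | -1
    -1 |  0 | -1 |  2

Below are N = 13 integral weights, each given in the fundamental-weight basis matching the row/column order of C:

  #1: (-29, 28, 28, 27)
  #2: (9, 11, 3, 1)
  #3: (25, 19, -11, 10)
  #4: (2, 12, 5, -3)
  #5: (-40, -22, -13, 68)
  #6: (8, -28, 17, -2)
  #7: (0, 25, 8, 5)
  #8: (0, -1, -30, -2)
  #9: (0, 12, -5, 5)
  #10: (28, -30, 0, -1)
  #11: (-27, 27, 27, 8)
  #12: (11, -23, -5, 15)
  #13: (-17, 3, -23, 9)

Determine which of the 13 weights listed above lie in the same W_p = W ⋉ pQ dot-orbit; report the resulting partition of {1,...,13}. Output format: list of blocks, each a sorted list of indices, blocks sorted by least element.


C ↔ A_4 under row/col permutation; |W(A_4)| = 120.

W_29-reps of the 13 weights in Ā_29 (same 4-coord order as C):

    [1] (0, 28, 0, 0)
    [2] (10, 12, 4, 2)
    [3] (1, 8, 1, 17)
    [4] (1, 13, 4, 2)
    [5] (1, 8, 1, 17)
    [6] (1, 8, 1, 17)
    [7] (1, 13, 4, 2)
    [8] (0, 28, 0, 0)
    [9] (1, 13, 4, 2)
    [10] (0, 28, 0, 0)
    [11] (1, 8, 1, 17)
    [12] (10, 12, 4, 2)
    [13] (10, 12, 4, 2)

These 13 weights hit 4 W_29-dot-orbits; sizes (3, 3, 4, 3):

[[1, 8, 10], [2, 12, 13], [3, 5, 6, 11], [4, 7, 9]]


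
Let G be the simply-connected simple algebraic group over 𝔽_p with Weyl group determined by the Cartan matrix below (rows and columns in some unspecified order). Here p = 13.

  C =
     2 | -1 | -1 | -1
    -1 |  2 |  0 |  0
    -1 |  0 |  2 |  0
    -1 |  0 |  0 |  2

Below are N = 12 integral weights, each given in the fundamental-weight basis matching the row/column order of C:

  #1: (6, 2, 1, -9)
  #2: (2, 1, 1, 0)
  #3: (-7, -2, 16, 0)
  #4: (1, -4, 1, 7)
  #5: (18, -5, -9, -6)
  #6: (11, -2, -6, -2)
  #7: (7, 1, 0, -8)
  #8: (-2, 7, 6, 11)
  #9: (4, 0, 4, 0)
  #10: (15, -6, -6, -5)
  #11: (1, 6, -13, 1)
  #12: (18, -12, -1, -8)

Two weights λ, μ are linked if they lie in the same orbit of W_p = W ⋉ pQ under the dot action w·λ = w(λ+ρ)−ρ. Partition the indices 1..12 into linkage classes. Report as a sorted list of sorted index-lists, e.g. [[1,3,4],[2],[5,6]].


Dynkin diagram of C (from the 6 off-diagonal −1 entries): D_4.

Ā_13 reps of the 12 weights (D_4, coords as presented):

  [1] (1, 2, 1, 7) · [2] (3, 2, 2, 1) · [3] (1, 1, 5, 1) · [4] (1, 2, 1, 7) · [5] (3, 2, 2, 1) · [6] (1, 1, 5, 1) · [7] (1, 2, 1, 7) · [8] (0, 5, 6, 1) · [9] (1, 1, 5, 1) · [10] (3, 2, 2, 1) · [11] (1, 2, 1, 7) · [12] (0, 5, 6, 1)

Partition of {1..12} into 4 W_13-dot-orbits:

[[1, 4, 7, 11], [2, 5, 10], [3, 6, 9], [8, 12]]


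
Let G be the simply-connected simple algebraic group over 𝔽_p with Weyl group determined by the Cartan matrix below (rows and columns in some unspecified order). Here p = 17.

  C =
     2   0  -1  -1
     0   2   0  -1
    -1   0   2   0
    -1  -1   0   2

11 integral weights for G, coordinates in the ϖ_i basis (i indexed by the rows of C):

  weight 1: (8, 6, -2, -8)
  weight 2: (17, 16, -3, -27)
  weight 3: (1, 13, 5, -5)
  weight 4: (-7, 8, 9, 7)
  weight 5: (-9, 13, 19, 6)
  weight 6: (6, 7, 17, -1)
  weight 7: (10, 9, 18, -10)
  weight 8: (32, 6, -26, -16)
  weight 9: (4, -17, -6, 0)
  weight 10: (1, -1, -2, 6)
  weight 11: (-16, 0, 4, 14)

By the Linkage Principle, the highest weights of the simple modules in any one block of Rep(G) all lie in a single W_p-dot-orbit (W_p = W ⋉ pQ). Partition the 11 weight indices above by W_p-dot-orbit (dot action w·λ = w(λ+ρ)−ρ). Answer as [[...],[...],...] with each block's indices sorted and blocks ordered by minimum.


Dynkin diagram of C (from the 6 off-diagonal −1 entries): A_4.

Ā_17 reps of the 11 weights (A_4, coords as presented):

  λ_1+ρ ↦ (1, 0, 1, 7)
  λ_2+ρ ↦ (1, 0, 1, 7)
  λ_3+ρ ↦ (2, 9, 3, 2)
  λ_4+ρ ↦ (6, 5, 0, 2)
  λ_5+ρ ↦ (1, 1, 4, 2)
  λ_6+ρ ↦ (1, 0, 1, 7)
  λ_7+ρ ↦ (2, 9, 3, 2)
  λ_8+ρ ↦ (1, 0, 1, 7)
  λ_9+ρ ↦ (5, 1, 10, 0)
  λ_10+ρ ↦ (1, 0, 1, 7)
  λ_11+ρ ↦ (5, 1, 10, 0)

The 11 indices split into 5 linkage classes (same alcove rep ⇔ same W_17-dot-orbit):

[[1, 2, 6, 8, 10], [3, 7], [4], [5], [9, 11]]


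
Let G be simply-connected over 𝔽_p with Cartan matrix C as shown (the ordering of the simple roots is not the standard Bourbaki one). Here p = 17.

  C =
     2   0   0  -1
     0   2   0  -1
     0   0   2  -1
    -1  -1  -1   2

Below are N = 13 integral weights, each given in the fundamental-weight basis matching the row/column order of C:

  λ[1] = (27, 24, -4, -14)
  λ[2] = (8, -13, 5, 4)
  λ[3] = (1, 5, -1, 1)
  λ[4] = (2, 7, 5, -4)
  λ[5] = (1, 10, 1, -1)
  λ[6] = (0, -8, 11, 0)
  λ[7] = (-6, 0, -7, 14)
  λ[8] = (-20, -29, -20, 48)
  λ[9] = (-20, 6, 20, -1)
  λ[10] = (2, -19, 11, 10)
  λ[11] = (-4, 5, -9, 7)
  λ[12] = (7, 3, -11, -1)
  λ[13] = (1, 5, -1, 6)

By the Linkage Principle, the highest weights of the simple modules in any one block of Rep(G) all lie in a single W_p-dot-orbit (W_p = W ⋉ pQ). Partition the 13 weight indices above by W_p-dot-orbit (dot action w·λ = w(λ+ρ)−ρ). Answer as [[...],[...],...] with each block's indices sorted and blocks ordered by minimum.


D_4 Cartan matrix, 4 simple roots permuted; ρ=(1,1,1,1).

Each λ_j+ρ reduced to Ā_17; 4-tuples below use C's row order:

    1: (2, 5, 1, 3)
    2: (2, 5, 1, 3)
    3: (2, 6, 0, 2)
    4: (0, 5, 3, 3)
    5: (2, 11, 2, 0)
    6: (5, 1, 6, 1)
    7: (5, 1, 6, 1)
    8: (2, 11, 2, 0)
    9: (2, 6, 0, 2)
    10: (2, 5, 1, 3)
    11: (0, 3, 5, 3)
    12: (2, 6, 0, 2)
    13: (2, 6, 0, 2)

Linkage partition of the 13 weights (6 classes, p=17):

[[1, 2, 10], [3, 9, 12, 13], [4], [5, 8], [6, 7], [11]]


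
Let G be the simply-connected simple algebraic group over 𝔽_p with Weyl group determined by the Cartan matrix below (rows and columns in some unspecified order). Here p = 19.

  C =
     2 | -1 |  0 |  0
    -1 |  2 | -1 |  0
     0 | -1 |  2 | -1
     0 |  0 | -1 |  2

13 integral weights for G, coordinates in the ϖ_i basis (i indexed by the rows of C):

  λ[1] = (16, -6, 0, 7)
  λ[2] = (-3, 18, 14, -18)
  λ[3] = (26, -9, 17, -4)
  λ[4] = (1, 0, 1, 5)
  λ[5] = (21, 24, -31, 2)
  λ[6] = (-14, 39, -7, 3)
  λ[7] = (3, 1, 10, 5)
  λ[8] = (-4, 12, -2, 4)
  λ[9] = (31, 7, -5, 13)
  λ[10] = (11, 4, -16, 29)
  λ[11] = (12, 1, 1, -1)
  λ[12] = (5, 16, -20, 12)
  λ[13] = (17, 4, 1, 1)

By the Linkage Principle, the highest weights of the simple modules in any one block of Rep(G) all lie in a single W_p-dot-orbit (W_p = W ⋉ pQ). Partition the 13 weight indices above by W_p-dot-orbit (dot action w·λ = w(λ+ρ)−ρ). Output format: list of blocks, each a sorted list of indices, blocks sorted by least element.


A_4 Cartan matrix, 4 simple roots permuted; ρ=(1,1,1,1).

Each λ_j+ρ reduced to Ā_19; 4-tuples below use C's row order:

  λ_1 → (10, 1, 4, 2)
  λ_2 → (13, 2, 2, 0)
  λ_3 → (1, 0, 8, 7)
  λ_4 → (2, 1, 2, 6)
  λ_5 → (2, 1, 2, 6)
  λ_6 → (0, 2, 11, 2)
  λ_7 → (0, 2, 11, 2)
  λ_8 → (3, 9, 1, 4)
  λ_9 → (10, 1, 4, 2)
  λ_10 → (10, 1, 4, 2)
  λ_11 → (13, 2, 2, 0)
  λ_12 → (0, 2, 11, 2)
  λ_13 → (10, 1, 4, 2)

The 13 indices split into 6 linkage classes (same alcove rep ⇔ same W_19-dot-orbit):

[[1, 9, 10, 13], [2, 11], [3], [4, 5], [6, 7, 12], [8]]


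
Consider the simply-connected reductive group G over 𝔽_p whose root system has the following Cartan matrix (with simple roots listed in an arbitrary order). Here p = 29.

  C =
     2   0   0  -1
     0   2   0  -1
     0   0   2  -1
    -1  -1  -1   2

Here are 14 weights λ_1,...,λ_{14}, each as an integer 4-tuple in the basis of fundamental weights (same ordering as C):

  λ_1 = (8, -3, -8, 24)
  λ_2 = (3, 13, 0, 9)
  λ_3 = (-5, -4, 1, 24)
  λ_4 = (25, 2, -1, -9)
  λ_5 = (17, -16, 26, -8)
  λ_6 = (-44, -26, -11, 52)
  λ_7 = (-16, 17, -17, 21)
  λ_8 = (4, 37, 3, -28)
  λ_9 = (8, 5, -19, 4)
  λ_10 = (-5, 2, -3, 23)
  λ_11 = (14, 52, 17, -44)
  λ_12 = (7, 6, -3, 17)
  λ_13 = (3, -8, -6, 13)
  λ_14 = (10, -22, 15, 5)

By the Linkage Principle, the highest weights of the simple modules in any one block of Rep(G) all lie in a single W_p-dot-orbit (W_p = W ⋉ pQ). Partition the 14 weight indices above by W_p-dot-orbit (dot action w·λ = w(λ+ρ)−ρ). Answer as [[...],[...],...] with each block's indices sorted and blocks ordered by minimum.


Root system D_4: the 4×4 matrix C matches after relabeling.

Each λ_j+ρ reduced to Ā_29; 4-tuples below use C's row order:

    [1] (4, 3, 2, 2)
    [2] (4, 14, 1, 0)
    [3] (4, 3, 2, 2)
    [4] (13, 0, 3, 5)
    [5] (4, 7, 5, 2)
    [6] (4, 14, 1, 0)
    [7] (4, 7, 5, 2)
    [8] (4, 7, 5, 2)
    [9] (4, 7, 5, 2)
    [10] (4, 3, 2, 2)
    [11] (4, 14, 1, 0)
    [12] (4, 3, 2, 2)
    [13] (4, 7, 5, 2)
    [14] (4, 6, 1, 7)

The 14 indices split into 5 linkage classes (same alcove rep ⇔ same W_29-dot-orbit):

[[1, 3, 10, 12], [2, 6, 11], [4], [5, 7, 8, 9, 13], [14]]


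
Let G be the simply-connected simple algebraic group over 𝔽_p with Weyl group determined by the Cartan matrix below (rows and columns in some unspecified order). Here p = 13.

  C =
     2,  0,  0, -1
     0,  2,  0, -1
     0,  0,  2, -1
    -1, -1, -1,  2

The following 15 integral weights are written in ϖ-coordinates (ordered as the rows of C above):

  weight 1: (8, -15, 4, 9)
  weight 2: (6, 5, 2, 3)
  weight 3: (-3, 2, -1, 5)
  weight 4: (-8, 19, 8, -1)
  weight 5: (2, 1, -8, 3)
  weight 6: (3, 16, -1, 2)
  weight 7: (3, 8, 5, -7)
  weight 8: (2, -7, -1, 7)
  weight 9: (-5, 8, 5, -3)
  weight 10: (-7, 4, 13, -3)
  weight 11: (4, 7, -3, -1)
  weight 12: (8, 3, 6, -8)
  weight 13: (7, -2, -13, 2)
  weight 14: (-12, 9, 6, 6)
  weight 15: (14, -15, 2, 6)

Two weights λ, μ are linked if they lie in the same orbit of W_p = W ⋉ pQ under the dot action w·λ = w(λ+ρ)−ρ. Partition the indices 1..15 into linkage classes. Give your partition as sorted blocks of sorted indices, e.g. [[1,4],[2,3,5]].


Cartan matrix: type D_4 (|W|=192); un-permuting the 4 rows.

Each λ_j+ρ reduced to Ā_13; 4-tuples below use C's row order:

    λ_1+ρ ↦ (1, 2, 5, 1)
    λ_2+ρ ↦ (0, 1, 4, 2)
    λ_3+ρ ↦ (2, 3, 0, 4)
    λ_4+ρ ↦ (2, 3, 0, 4)
    λ_5+ρ ↦ (0, 1, 4, 2)
    λ_6+ρ ↦ (0, 1, 4, 2)
    λ_7+ρ ↦ (2, 3, 0, 4)
    λ_8+ρ ↦ (3, 6, 0, 2)
    λ_9+ρ ↦ (2, 3, 0, 4)
    λ_10+ρ ↦ (1, 2, 5, 1)
    λ_11+ρ ↦ (3, 6, 0, 2)
    λ_12+ρ ↦ (2, 3, 0, 4)
    λ_13+ρ ↦ (1, 8, 1, 1)
    λ_14+ρ ↦ (0, 1, 4, 2)
    λ_15+ρ ↦ (1, 2, 5, 1)

5 distinct reps among the 15 weights ⇒ 5 W_13-linkage classes:

[[1, 10, 15], [2, 5, 6, 14], [3, 4, 7, 9, 12], [8, 11], [13]]


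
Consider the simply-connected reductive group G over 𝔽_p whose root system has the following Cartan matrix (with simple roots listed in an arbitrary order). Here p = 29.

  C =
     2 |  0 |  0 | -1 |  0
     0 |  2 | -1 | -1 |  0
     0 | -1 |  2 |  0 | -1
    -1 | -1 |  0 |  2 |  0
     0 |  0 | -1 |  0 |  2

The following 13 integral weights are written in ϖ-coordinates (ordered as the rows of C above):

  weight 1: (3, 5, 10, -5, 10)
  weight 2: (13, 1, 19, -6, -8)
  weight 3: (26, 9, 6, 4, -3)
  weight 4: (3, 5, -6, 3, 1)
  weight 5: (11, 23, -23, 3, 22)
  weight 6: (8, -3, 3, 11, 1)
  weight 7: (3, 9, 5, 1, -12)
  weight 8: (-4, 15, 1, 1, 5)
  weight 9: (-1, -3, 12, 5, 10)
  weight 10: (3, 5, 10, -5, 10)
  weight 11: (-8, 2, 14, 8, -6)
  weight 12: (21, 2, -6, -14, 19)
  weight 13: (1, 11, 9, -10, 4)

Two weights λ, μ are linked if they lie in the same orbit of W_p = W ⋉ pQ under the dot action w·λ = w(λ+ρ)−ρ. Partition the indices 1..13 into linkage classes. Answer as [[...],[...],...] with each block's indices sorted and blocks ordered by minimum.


Cartan matrix: type A_5 (|W|=720); un-permuting the 5 rows.

λ_j+ρ reflected into Ā_29 (⟨·,θ^∨⟩≤29); 5-tuples as given:

    λ_1 → (0, 2, 11, 4, 11)
    λ_2 → (7, 3, 10, 2, 5)
    λ_3 → (7, 3, 10, 2, 5)
    λ_4 → (4, 1, 2, 4, 3)
    λ_5 → (0, 2, 11, 4, 11)
    λ_6 → (9, 2, 2, 10, 2)
    λ_7 → (4, 5, 5, 2, 6)
    λ_8 → (2, 15, 2, 1, 6)
    λ_9 → (0, 2, 11, 4, 11)
    λ_10 → (0, 2, 11, 4, 11)
    λ_11 → (7, 3, 10, 2, 5)
    λ_12 → (7, 3, 10, 2, 5)
    λ_13 → (7, 3, 10, 2, 5)

Partition of {1..13} into 6 W_29-dot-orbits:

[[1, 5, 9, 10], [2, 3, 11, 12, 13], [4], [6], [7], [8]]


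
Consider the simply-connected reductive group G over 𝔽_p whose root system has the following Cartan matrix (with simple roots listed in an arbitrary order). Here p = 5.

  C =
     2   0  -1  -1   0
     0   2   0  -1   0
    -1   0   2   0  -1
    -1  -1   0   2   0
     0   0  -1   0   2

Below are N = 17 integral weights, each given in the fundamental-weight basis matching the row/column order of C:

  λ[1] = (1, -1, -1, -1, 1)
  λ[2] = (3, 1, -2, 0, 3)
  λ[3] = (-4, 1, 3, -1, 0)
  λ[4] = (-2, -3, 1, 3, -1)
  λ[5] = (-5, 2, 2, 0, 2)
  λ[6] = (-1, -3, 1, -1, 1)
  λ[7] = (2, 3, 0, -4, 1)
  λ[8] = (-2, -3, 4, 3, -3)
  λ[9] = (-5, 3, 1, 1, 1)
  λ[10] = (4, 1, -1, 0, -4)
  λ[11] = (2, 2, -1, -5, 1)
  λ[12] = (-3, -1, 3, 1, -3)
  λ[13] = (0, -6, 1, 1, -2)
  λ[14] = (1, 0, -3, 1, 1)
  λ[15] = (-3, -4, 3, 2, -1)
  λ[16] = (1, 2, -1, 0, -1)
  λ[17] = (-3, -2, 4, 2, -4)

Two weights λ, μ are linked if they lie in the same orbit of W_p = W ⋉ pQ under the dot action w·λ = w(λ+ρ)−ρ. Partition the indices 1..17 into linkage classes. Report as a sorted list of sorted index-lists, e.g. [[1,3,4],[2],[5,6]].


C ↔ A_5 under row/col permutation; |W(A_5)| = 720.

W_5-reps of the 17 weights in Ā_5 (same 5-coord order as C):

    λ_1 → (2, 0, 0, 0, 2)
    λ_2 → (0, 1, 1, 2, 1)
    λ_3 → (0, 1, 1, 2, 1)
    λ_4 → (1, 2, 1, 1, 0)
    λ_5 → (0, 1, 1, 2, 1)
    λ_6 → (2, 0, 0, 0, 2)
    λ_7 → (0, 1, 1, 2, 0)
    λ_8 → (1, 1, 1, 0, 1)
    λ_9 → (0, 1, 1, 2, 1)
    λ_10 → (2, 0, 0, 0, 2)
    λ_11 → (0, 1, 1, 2, 1)
    λ_12 → (2, 0, 0, 0, 2)
    λ_13 → (1, 2, 1, 1, 0)
    λ_14 → (0, 1, 2, 2, 0)
    λ_15 → (0, 1, 2, 2, 0)
    λ_16 → (1, 2, 1, 1, 0)
    λ_17 → (2, 0, 0, 0, 2)

Linkage partition of the 17 weights (6 classes, p=5):

[[1, 6, 10, 12, 17], [2, 3, 5, 9, 11], [4, 13, 16], [7], [8], [14, 15]]


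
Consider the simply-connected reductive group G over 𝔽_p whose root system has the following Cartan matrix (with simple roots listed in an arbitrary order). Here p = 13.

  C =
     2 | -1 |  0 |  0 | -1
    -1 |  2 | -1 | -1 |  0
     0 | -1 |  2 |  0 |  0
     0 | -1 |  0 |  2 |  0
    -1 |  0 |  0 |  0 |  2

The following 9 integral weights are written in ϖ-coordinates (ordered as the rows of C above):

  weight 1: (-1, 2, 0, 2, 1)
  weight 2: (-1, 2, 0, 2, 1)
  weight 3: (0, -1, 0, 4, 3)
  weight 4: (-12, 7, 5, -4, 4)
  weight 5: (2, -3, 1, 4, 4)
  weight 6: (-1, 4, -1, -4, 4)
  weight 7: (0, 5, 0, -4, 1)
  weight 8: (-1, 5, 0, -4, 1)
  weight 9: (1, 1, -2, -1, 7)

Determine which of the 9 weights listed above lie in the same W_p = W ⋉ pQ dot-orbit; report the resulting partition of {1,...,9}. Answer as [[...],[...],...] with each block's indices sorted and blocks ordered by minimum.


Cartan matrix: type D_5 (|W|=1920); un-permuting the 5 rows.

λ_j+ρ reflected into Ā_13 (⟨·,θ^∨⟩≤13); 5-tuples as given:

    λ_1 → (0, 3, 1, 3, 2)
    λ_2 → (0, 3, 1, 3, 2)
    λ_3 → (1, 0, 1, 5, 4)
    λ_4 → (0, 2, 0, 3, 5)
    λ_5 → (0, 2, 0, 3, 5)
    λ_6 → (0, 2, 0, 3, 5)
    λ_7 → (0, 3, 1, 3, 2)
    λ_8 → (0, 3, 1, 3, 2)
    λ_9 → (0, 1, 1, 0, 8)

4 distinct reps among the 9 weights ⇒ 4 W_13-linkage classes:

[[1, 2, 7, 8], [3], [4, 5, 6], [9]]


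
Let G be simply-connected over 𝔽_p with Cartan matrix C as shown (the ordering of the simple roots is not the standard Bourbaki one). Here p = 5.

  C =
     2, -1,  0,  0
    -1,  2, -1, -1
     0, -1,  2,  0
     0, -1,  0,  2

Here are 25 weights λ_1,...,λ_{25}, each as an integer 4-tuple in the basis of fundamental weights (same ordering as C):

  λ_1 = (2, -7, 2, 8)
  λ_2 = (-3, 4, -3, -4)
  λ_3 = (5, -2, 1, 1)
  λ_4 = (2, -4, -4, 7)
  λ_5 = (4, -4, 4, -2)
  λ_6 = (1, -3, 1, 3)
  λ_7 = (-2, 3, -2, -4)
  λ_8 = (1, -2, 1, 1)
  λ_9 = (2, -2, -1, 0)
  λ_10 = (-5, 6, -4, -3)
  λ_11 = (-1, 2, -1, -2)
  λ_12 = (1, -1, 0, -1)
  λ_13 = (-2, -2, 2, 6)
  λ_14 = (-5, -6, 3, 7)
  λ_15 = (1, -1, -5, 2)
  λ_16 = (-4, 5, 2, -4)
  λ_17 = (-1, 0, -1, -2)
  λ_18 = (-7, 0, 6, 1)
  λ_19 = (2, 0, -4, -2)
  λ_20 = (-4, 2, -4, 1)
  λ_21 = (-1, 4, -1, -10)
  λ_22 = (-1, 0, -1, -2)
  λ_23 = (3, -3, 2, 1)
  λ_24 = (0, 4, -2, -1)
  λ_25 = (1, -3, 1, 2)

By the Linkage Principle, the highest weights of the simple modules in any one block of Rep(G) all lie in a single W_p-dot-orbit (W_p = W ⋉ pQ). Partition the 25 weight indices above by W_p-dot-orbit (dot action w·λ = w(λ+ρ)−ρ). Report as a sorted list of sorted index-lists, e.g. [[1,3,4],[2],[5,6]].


Type D_4, rank 4, |W|=192; reorder rows/cols to standard.

Alcove-folded reps (p=5, 25 weights, presented ϖ-order):

  λ_1+ρ ↦ (1, 1, 1, 1);  λ_2+ρ ↦ (0, 2, 0, 1);  λ_3+ρ ↦ (1, 1, 1, 1);  λ_4+ρ ↦ (0, 2, 0, 1);  λ_5+ρ ↦ (0, 1, 0, 2);  λ_6+ρ ↦ (0, 1, 0, 2);  λ_7+ρ ↦ (0, 1, 0, 2);  λ_8+ρ ↦ (1, 1, 1, 1);  λ_9+ρ ↦ (2, 0, 1, 0);  λ_10+ρ ↦ (2, 0, 1, 0);  λ_11+ρ ↦ (0, 2, 0, 1);  λ_12+ρ ↦ (2, 0, 1, 0);  λ_13+ρ ↦ (1, 1, 1, 1);  λ_14+ρ ↦ (0, 1, 0, 2);  λ_15+ρ ↦ (2, 1, 0, 1);  λ_16+ρ ↦ (1, 1, 1, 1);  λ_17+ρ ↦ (0, 0, 0, 1);  λ_18+ρ ↦ (2, 0, 1, 0);  λ_19+ρ ↦ (0, 1, 0, 2);  λ_20+ρ ↦ (0, 2, 0, 1);  λ_21+ρ ↦ (0, 0, 0, 1);  λ_22+ρ ↦ (0, 0, 0, 1);  λ_23+ρ ↦ (2, 0, 1, 0);  λ_24+ρ ↦ (0, 0, 0, 1);  λ_25+ρ ↦ (0, 2, 0, 1)

Linkage partition of the 25 weights (6 classes, p=5):

[[1, 3, 8, 13, 16], [2, 4, 11, 20, 25], [5, 6, 7, 14, 19], [9, 10, 12, 18, 23], [15], [17, 21, 22, 24]]


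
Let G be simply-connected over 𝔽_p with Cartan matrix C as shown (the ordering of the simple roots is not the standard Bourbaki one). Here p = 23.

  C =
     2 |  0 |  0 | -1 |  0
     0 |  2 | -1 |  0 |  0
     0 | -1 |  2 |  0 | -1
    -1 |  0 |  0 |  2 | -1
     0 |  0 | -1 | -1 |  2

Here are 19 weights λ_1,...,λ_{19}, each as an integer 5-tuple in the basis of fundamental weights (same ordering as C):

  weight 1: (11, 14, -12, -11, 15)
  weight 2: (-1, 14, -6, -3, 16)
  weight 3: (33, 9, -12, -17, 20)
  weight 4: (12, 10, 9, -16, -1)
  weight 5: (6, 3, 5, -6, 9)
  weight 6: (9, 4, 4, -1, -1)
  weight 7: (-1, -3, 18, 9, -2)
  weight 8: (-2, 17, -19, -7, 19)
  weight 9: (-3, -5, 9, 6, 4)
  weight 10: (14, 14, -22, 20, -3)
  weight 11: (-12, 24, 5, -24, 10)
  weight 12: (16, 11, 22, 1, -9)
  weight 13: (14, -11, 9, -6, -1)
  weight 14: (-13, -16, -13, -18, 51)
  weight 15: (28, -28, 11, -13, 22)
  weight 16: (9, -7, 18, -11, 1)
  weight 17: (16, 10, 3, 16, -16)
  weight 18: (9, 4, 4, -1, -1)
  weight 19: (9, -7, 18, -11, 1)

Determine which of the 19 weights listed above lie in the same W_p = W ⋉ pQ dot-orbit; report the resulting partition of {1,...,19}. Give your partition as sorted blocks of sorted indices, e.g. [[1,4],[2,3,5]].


Root system A_5: the 5×5 matrix C matches after relabeling.

Folding the 19 weights λ_j+ρ into Ā_23 (reps in the given 5-coord order):

  λ_1 → (2, 4, 6, 5, 5) · λ_2 → (0, 6, 5, 2, 8) · λ_3 → (2, 4, 6, 5, 5) · λ_4 → (0, 6, 5, 2, 8) · λ_5 → (2, 4, 6, 5, 5) · λ_6 → (10, 5, 5, 0, 0) · λ_7 → (2, 0, 13, 4, 1) · λ_8 → (2, 0, 13, 4, 1) · λ_9 → (2, 4, 6, 5, 5) · λ_10 → (0, 6, 5, 2, 8) · λ_11 → (6, 11, 0, 2, 4) · λ_12 → (6, 11, 0, 2, 4) · λ_13 → (10, 5, 5, 0, 0) · λ_14 → (6, 11, 0, 2, 4) · λ_15 → (6, 11, 0, 2, 4) · λ_16 → (0, 6, 5, 2, 8) · λ_17 → (6, 11, 0, 2, 4) · λ_18 → (10, 5, 5, 0, 0) · λ_19 → (0, 6, 5, 2, 8)

Grouping the 19 weights by Ā_23-representative: 5 linkage classes.

[[1, 3, 5, 9], [2, 4, 10, 16, 19], [6, 13, 18], [7, 8], [11, 12, 14, 15, 17]]


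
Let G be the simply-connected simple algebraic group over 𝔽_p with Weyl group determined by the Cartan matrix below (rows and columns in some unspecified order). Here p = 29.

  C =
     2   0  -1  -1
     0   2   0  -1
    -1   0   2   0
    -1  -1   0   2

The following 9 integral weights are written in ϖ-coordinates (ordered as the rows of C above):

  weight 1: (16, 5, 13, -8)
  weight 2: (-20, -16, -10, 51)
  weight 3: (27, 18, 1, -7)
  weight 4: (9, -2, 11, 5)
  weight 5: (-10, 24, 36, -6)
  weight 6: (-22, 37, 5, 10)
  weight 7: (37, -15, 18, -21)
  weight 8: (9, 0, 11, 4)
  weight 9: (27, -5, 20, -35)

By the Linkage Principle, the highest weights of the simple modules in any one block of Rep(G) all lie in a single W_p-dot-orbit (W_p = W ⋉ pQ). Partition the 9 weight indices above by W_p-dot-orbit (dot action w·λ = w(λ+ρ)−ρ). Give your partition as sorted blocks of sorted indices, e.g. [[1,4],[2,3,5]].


A_4 Cartan matrix, 4 simple roots permuted; ρ=(1,1,1,1).

λ_j+ρ reflected into Ā_29 (⟨·,θ^∨⟩≤29); 4-tuples as given:

  1: (10, 1, 12, 5)
  2: (5, 8, 4, 1)
  3: (10, 1, 12, 5)
  4: (10, 1, 12, 5)
  5: (5, 8, 4, 1)
  6: (5, 8, 4, 1)
  7: (5, 8, 4, 1)
  8: (10, 1, 12, 5)
  9: (5, 8, 4, 1)

These 9 weights hit 2 W_29-dot-orbits; sizes (4, 5):

[[1, 3, 4, 8], [2, 5, 6, 7, 9]]


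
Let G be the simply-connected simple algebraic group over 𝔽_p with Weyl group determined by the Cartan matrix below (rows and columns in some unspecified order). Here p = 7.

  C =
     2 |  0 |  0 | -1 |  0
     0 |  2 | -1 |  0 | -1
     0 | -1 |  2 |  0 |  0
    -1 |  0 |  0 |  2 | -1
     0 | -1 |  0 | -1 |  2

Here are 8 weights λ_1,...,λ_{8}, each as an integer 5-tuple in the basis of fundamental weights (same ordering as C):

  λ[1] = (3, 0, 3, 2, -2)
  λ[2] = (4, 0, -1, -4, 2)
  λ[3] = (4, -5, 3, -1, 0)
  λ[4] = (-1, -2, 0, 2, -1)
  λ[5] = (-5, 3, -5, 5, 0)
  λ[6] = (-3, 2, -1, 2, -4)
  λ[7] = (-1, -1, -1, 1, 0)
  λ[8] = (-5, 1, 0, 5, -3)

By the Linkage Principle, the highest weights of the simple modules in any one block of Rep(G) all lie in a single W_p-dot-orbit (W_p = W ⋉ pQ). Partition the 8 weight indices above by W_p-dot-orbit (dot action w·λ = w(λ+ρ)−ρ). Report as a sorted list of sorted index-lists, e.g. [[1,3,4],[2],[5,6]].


Type A_5, rank 5, |W|=720; reorder rows/cols to standard.

Alcove-folded reps (p=7, 8 weights, presented ϖ-order):

  [1] (0, 0, 0, 2, 1)
  [2] (2, 1, 0, 3, 0)
  [3] (2, 1, 0, 3, 0)
  [4] (0, 0, 0, 2, 1)
  [5] (0, 0, 0, 2, 1)
  [6] (0, 0, 0, 2, 1)
  [7] (0, 0, 0, 2, 1)
  [8] (4, 0, 1, 0, 2)

Linkage partition of the 8 weights (3 classes, p=7):

[[1, 4, 5, 6, 7], [2, 3], [8]]


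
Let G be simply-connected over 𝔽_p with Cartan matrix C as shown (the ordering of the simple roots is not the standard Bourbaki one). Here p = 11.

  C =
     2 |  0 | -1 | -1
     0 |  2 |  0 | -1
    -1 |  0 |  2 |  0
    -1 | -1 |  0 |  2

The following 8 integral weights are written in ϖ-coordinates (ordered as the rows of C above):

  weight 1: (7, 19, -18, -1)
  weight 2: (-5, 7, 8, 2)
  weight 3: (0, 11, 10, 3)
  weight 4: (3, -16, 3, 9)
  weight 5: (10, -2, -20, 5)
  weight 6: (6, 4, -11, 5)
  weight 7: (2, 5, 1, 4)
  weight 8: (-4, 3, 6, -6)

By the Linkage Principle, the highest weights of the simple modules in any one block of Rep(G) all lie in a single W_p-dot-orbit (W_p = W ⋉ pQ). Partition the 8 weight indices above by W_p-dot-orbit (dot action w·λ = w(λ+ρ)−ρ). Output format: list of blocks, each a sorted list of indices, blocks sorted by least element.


Type A_4, rank 4, |W|=120; reorder rows/cols to standard.

Alcove-folded reps (p=11, 8 weights, presented ϖ-order):

    1: (3, 0, 0, 6)
    2: (3, 2, 0, 1)
    3: (1, 1, 0, 4)
    4: (3, 3, 1, 1)
    5: (0, 1, 3, 5)
    6: (3, 2, 0, 1)
    7: (0, 1, 3, 5)
    8: (3, 3, 1, 1)

5 distinct reps among the 8 weights ⇒ 5 W_11-linkage classes:

[[1], [2, 6], [3], [4, 8], [5, 7]]


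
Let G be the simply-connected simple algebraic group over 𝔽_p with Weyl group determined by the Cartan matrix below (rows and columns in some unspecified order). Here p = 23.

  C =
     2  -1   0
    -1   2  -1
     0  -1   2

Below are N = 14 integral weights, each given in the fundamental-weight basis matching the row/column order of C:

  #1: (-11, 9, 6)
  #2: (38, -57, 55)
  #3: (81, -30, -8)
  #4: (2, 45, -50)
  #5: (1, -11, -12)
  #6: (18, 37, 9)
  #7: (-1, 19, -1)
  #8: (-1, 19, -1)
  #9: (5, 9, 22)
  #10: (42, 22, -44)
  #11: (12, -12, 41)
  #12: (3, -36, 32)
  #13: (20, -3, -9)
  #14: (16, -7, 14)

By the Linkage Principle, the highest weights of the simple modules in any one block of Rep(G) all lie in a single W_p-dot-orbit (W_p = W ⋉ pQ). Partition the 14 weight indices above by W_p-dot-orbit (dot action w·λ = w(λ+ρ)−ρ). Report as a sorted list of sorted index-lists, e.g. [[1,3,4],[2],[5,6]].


A_3 Cartan matrix, 3 simple roots permuted; ρ=(1,1,1).

Ā_23 reps of the 14 weights (A_3, coords as presented):

    λ_1+ρ ↦ (10, 0, 7)
    λ_2+ρ ↦ (10, 0, 7)
    λ_3+ρ ↦ (10, 0, 7)
    λ_4+ρ ↦ (0, 20, 0)
    λ_5+ρ ↦ (11, 8, 2)
    λ_6+ρ ↦ (11, 8, 2)
    λ_7+ρ ↦ (0, 20, 0)
    λ_8+ρ ↦ (0, 20, 0)
    λ_9+ρ ↦ (10, 0, 7)
    λ_10+ρ ↦ (0, 20, 0)
    λ_11+ρ ↦ (11, 8, 2)
    λ_12+ρ ↦ (11, 8, 2)
    λ_13+ρ ↦ (11, 8, 2)
    λ_14+ρ ↦ (8, 6, 6)

The 14 indices split into 4 linkage classes (same alcove rep ⇔ same W_23-dot-orbit):

[[1, 2, 3, 9], [4, 7, 8, 10], [5, 6, 11, 12, 13], [14]]


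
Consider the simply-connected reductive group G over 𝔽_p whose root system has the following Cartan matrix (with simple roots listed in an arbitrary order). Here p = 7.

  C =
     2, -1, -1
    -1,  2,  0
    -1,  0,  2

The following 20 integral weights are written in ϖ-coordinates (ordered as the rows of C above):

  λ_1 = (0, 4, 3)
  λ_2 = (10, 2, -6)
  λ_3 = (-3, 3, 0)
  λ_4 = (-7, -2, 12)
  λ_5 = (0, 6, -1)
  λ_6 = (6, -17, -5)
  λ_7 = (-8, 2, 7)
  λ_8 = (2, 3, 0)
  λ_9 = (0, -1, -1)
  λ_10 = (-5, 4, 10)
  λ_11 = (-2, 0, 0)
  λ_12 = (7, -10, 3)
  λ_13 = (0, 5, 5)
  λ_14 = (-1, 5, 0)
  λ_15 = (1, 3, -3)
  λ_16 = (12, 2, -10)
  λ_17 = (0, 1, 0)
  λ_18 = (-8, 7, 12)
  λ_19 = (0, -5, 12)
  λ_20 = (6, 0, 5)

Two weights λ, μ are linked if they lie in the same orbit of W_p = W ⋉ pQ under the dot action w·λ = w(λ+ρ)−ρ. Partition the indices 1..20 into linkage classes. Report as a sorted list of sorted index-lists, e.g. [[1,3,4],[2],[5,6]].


C ↔ A_3 under row/col permutation; |W(A_3)| = 24.

W_7-reps of the 20 weights in Ā_7 (same 3-coord order as C):

  λ_1+ρ ↦ (1, 2, 1)
  λ_2+ρ ↦ (0, 4, 2)
  λ_3+ρ ↦ (1, 2, 1)
  λ_4+ρ ↦ (1, 0, 0)
  λ_5+ρ ↦ (0, 6, 1)
  λ_6+ρ ↦ (0, 4, 2)
  λ_7+ρ ↦ (3, 3, 0)
  λ_8+ρ ↦ (3, 3, 0)
  λ_9+ρ ↦ (1, 0, 0)
  λ_10+ρ ↦ (0, 4, 2)
  λ_11+ρ ↦ (1, 0, 0)
  λ_12+ρ ↦ (1, 2, 1)
  λ_13+ρ ↦ (1, 0, 0)
  λ_14+ρ ↦ (0, 6, 1)
  λ_15+ρ ↦ (0, 4, 2)
  λ_16+ρ ↦ (0, 4, 2)
  λ_17+ρ ↦ (1, 2, 1)
  λ_18+ρ ↦ (0, 6, 1)
  λ_19+ρ ↦ (3, 3, 0)
  λ_20+ρ ↦ (0, 6, 1)

These 20 weights hit 5 W_7-dot-orbits; sizes (4, 5, 4, 4, 3):

[[1, 3, 12, 17], [2, 6, 10, 15, 16], [4, 9, 11, 13], [5, 14, 18, 20], [7, 8, 19]]
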